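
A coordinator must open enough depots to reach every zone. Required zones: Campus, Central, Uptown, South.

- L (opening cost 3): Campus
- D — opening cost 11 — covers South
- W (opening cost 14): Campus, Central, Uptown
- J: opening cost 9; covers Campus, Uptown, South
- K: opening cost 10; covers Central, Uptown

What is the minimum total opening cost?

19

This is a weighted set-cover instance.
The greedy cost-per-new-zone heuristic would pick L, J, and K for 22, but a cheaper cover exists.
Choose J and K: together they cover Campus, Central, Uptown, South — every zone.
Total opening cost: 9 + 10 = 19.
No cover costs less than 19.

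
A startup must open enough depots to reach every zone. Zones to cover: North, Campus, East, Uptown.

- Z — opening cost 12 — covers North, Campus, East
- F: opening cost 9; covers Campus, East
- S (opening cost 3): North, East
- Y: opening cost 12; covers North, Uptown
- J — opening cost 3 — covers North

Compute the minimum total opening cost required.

This is a weighted set-cover instance.
The greedy cost-per-new-zone heuristic would pick S, F, and Y for 24, but a cheaper cover exists.
Choose F and Y: together they cover North, Campus, East, Uptown — every zone.
Total opening cost: 9 + 12 = 21.
No cover costs less than 21.

21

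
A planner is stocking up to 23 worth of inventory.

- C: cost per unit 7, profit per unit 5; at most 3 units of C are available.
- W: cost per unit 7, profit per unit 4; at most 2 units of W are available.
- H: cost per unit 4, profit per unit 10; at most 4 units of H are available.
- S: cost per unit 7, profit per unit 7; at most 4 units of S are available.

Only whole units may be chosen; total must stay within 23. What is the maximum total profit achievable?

This is a bounded integer knapsack.
Take 4×H and 1×S: cost 23 ≤ 23, profit 4·10 + 1·7 = 47.
H has the best ratio (10/4) and is taken to its limit of 4; remaining capacity is filled optimally with the others.

47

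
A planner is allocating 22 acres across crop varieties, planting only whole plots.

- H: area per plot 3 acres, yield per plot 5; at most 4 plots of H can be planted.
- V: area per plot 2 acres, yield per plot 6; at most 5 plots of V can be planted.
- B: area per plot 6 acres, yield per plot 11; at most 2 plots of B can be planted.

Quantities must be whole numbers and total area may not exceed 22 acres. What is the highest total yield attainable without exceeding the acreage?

52

V has the best ratio (6/2); taking only V gives at most 5×6 = 30 (stopped by the supply cap of 5).
Mixing does better — 5×V and 2×B: area 22 ≤ 22, yield 5·6 + 2·11 = 52.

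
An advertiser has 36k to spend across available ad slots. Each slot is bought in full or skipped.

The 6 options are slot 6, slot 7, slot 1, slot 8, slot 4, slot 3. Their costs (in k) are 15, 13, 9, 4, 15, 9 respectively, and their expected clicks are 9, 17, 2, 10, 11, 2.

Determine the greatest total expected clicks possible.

slot 6 + slot 7 + slot 8: cost 15 + 13 + 4 = 32 ≤ 36, expected clicks 9 + 17 + 10 = 36.
slot 7 + slot 8 + slot 4: cost 13 + 4 + 15 = 32 ≤ 36, expected clicks 17 + 10 + 11 = 38.
slot 7 + slot 1 + slot 8 + slot 3: cost 13 + 9 + 4 + 9 = 35 ≤ 36, expected clicks 17 + 2 + 10 + 2 = 31.
Best is slot 7, slot 8, and slot 4 with total expected clicks 38.

38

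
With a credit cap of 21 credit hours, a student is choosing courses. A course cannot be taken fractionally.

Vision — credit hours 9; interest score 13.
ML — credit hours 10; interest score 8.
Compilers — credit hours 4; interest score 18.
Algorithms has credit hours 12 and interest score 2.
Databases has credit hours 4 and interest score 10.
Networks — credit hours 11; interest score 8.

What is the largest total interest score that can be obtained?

Allowing fractional choices, the relaxed optimum would be about 44.2, but courses are indivisible.
ML + Compilers + Databases: credit hours 10 + 4 + 4 = 18 ≤ 21, interest score 8 + 18 + 10 = 36.
Compilers + Databases + Networks: credit hours 4 + 4 + 11 = 19 ≤ 21, interest score 18 + 10 + 8 = 36.
Vision + Compilers + Databases: credit hours 9 + 4 + 4 = 17 ≤ 21, interest score 13 + 18 + 10 = 41.
Best is Vision, Compilers, and Databases with total interest score 41.

41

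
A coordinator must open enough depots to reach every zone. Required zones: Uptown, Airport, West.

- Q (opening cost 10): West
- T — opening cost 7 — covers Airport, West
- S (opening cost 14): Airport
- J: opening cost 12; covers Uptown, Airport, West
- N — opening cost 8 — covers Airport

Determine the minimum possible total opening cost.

12

This is a weighted set-cover instance.
The greedy cost-per-new-zone heuristic would pick T and J for 19, but a cheaper cover exists.
J alone covers Uptown, Airport, West — every zone.
Total opening cost: 12.
No cover costs less than 12.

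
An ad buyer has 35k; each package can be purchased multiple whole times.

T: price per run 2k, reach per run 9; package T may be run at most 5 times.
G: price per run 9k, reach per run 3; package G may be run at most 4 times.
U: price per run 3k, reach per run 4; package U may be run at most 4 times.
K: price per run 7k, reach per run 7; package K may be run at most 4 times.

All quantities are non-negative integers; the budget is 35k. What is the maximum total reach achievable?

71

Take 5×T, 3×U, and 2×K: price 33 ≤ 35, reach 5·9 + 3·4 + 2·7 = 71.
T has the best ratio (9/2) and is taken to its limit of 5; remaining capacity is filled optimally with the others.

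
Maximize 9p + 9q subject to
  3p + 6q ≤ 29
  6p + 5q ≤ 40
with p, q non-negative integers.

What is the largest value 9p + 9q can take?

The continuous relaxation peaks at (4.52, 2.57) with value 63.86; rounding to a feasible lattice point costs some objective.
(p,q)=(5,2): 3·5+6·2=27≤29, 6·5+5·2=40≤40, objective 63.
(p,q)=(5,1): 3·5+6·1=21≤29, 6·5+5·1=35≤40, objective 54.
(p,q)=(4,2): 3·4+6·2=24≤29, 6·4+5·2=34≤40, objective 54.
(p,q)=(3,3): 3·3+6·3=27≤29, 6·3+5·3=33≤40, objective 54.
The best lattice point is (5,2), giving 63.

63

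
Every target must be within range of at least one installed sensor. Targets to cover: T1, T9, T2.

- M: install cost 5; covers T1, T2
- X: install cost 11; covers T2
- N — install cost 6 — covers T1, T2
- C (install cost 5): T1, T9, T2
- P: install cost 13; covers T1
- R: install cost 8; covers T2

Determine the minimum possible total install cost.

5

This is an integer covering problem.
C alone covers T1, T9, T2 — every target.
Total install cost: 5.
No cover costs less than 5.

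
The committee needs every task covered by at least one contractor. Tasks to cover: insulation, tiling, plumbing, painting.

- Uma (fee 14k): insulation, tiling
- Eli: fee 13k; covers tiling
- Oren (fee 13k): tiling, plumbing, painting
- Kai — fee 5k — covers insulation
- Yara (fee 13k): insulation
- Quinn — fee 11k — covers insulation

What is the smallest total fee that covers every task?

Choose Oren and Kai: together they cover insulation, tiling, plumbing, painting — every task.
Total fee: 13 + 5 = 18.
No cover costs less than 18.

18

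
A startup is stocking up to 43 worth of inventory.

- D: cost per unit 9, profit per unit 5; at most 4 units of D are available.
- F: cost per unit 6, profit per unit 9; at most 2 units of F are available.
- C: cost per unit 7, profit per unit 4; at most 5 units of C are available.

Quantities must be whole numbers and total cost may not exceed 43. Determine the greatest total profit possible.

This is a bounded integer knapsack.
F has the best ratio (9/6); taking only F gives at most 2×9 = 18 (stopped by the supply cap of 2).
Mixing does better — 1×D, 2×F, and 3×C: cost 42 ≤ 43, profit 1·5 + 2·9 + 3·4 = 35.

35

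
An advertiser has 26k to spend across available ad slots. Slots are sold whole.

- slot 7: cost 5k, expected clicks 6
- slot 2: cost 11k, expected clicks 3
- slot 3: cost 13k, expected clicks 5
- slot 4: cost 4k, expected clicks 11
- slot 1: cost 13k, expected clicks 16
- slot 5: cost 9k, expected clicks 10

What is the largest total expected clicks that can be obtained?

Allowing fractional choices, the relaxed optimum would be about 37.4, but ad slots are indivisible.
slot 7 + slot 4 + slot 1: cost 5 + 4 + 13 = 22 ≤ 26, expected clicks 6 + 11 + 16 = 33.
slot 4 + slot 1 + slot 5: cost 4 + 13 + 9 = 26 ≤ 26, expected clicks 11 + 16 + 10 = 37.
slot 4 + slot 1: cost 4 + 13 = 17 ≤ 26, expected clicks 11 + 16 = 27.
Best is slot 4, slot 1, and slot 5 with total expected clicks 37.

37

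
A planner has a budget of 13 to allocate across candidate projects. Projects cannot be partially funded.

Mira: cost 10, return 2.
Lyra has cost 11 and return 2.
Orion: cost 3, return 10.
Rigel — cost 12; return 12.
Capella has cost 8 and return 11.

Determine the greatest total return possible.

21

Allowing fractional choices, the relaxed optimum would be about 23.0, but projects are indivisible.
Mira + Orion: cost 10 + 3 = 13 ≤ 13, return 2 + 10 = 12.
Rigel: cost 12 ≤ 13, return 12.
Orion + Capella: cost 3 + 8 = 11 ≤ 13, return 10 + 11 = 21.
Best is Orion and Capella with total return 21.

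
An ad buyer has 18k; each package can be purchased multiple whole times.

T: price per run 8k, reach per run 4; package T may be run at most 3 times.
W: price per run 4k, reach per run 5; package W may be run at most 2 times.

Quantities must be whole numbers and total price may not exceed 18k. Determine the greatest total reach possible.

This is a bounded integer knapsack.
Take 1×T and 2×W: price 16 ≤ 18, reach 1·4 + 2·5 = 14.
W has the best ratio (5/4) and is taken to its limit of 2; remaining capacity is filled optimally with the others.

14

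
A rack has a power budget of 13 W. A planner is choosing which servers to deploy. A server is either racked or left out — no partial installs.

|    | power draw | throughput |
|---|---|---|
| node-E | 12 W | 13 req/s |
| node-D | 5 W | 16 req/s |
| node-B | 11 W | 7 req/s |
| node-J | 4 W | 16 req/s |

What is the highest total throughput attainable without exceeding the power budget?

32

This is a 0-1 knapsack instance.
Allowing fractional choices, the relaxed optimum would be about 36.3, but servers are indivisible.
node-D + node-J: power draw 5 + 4 = 9 ≤ 13, throughput 16 + 16 = 32.
node-J: power draw 4 ≤ 13, throughput 16.
Best is node-D and node-J with total throughput 32.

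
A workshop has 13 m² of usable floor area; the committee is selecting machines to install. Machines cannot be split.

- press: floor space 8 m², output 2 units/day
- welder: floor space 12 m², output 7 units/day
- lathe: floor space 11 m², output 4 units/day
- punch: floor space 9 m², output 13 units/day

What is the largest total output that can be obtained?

Allowing fractional choices, the relaxed optimum would be about 15.3, but machines are indivisible.
lathe: floor space 11 ≤ 13, output 4.
punch: floor space 9 ≤ 13, output 13.
welder: floor space 12 ≤ 13, output 7.
Best is punch with total output 13.

13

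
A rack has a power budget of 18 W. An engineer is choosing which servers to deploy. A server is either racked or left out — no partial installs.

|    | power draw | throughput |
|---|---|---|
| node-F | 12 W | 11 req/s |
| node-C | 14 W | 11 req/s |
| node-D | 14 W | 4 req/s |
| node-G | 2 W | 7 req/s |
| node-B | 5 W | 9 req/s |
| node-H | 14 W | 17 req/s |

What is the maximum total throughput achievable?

24

Allowing fractional choices, the relaxed optimum would be about 29.4, but servers are indivisible.
node-F + node-G: power draw 12 + 2 = 14 ≤ 18, throughput 11 + 7 = 18.
node-G + node-H: power draw 2 + 14 = 16 ≤ 18, throughput 7 + 17 = 24.
node-F + node-B: power draw 12 + 5 = 17 ≤ 18, throughput 11 + 9 = 20.
Best is node-G and node-H with total throughput 24.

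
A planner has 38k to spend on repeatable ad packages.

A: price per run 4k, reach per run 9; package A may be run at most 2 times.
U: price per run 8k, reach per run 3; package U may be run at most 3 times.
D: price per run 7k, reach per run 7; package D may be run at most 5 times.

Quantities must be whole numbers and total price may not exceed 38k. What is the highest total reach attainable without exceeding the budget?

2×A and 4×D: price 36 ≤ 38, reach 2·9 + 4·7 = 46.
2×A, 1×U, and 3×D: price 37 ≤ 38, reach 2·9 + 1·3 + 3·7 = 42.
Best is 46.

46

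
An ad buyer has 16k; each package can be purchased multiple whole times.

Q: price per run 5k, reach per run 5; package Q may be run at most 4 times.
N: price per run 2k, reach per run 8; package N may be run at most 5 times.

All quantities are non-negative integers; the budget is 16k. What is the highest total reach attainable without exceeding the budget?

N has the best ratio (8/2); taking only N gives at most 5×8 = 40 (stopped by the supply cap of 5).
Mixing does better — 1×Q and 5×N: price 15 ≤ 16, reach 1·5 + 5·8 = 45.

45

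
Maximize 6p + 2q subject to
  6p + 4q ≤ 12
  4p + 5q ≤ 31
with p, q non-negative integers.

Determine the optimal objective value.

12

(p,q)=(2,0) is feasible, giving 12.
(p,q)=(1,1) is feasible, giving 8.
(p,q)=(1,0) is feasible, giving 6.
Maximum is 12 at (p,q)=(2,0).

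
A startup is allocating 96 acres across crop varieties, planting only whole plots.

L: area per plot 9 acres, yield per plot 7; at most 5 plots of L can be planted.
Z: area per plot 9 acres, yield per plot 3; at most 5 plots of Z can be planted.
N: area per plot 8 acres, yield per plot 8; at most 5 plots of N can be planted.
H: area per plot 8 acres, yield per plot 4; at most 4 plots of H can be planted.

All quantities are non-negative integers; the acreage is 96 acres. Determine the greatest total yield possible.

79

This is a bounded integer knapsack.
N has the best ratio (8/8); taking only N gives at most 5×8 = 40 (stopped by the supply cap of 5).
Mixing does better — 5×L, 5×N, and 1×H: area 93 ≤ 96, yield 5·7 + 5·8 + 1·4 = 79.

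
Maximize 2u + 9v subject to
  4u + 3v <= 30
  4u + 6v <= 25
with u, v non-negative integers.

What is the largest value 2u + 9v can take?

36

(u,v)=(0,4) is feasible, giving 36.
(u,v)=(1,3) is feasible, giving 29.
(u,v)=(0,3) is feasible, giving 27.
The best lattice point is (0,4), giving 36.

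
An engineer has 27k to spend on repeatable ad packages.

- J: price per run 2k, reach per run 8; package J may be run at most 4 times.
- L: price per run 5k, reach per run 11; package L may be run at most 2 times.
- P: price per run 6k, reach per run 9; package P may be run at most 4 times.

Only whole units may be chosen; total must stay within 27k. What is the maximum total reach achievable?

4×J, 1×L, and 2×P: price 25 ≤ 27, reach 4·8 + 1·11 + 2·9 = 61.
4×J, 2×L, and 1×P: price 24 ≤ 27, reach 4·8 + 2·11 + 1·9 = 63.
Best is 63.

63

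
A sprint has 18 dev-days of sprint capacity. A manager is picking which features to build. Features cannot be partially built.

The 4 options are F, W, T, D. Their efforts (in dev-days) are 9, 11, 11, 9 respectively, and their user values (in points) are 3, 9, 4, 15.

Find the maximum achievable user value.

18

Allowing fractional choices, the relaxed optimum would be about 22.4, but features are indivisible.
W: effort 11 ≤ 18, user value 9.
F + D: effort 9 + 9 = 18 ≤ 18, user value 3 + 15 = 18.
D: effort 9 ≤ 18, user value 15.
Best is F and D with total user value 18.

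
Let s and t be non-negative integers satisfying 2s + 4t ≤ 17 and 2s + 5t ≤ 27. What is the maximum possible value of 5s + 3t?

(s,t)=(8,0): 2·8+4·0=16≤17, 2·8+5·0=16≤27, objective 40.
(s,t)=(7,0): 2·7+4·0=14≤17, 2·7+5·0=14≤27, objective 35.
No feasible integer point exceeds 40.

40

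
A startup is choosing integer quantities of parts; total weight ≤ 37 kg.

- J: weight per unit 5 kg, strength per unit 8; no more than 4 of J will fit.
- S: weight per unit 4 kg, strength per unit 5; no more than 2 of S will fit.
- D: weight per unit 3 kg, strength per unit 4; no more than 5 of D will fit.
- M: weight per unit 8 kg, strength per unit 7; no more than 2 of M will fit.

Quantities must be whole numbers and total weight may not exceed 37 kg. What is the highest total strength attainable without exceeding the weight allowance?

54

J has the best ratio (8/5); taking only J gives at most 4×8 = 32 (stopped by the supply cap of 4).
Mixing does better — 4×J, 2×S, and 3×D: weight 37 ≤ 37, strength 4·8 + 2·5 + 3·4 = 54.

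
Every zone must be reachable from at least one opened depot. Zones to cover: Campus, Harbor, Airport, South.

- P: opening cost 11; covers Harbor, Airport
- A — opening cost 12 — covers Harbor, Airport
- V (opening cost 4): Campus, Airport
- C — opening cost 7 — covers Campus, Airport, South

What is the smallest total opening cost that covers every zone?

The greedy cost-per-new-zone heuristic would pick V, C, and P for 22, but a cheaper cover exists.
Choose P and C: together they cover Campus, Harbor, Airport, South — every zone.
Total opening cost: 11 + 7 = 18.
No cover costs less than 18.

18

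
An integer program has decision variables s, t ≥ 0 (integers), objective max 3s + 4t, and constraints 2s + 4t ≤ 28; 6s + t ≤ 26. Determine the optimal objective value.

(s,t)=(2,6): 2·2+4·6=28≤28, 6·2+1·6=18≤26, objective 30.
(s,t)=(3,5): 2·3+4·5=26≤28, 6·3+1·5=23≤26, objective 29.
Maximum is 30 at (s,t)=(2,6).

30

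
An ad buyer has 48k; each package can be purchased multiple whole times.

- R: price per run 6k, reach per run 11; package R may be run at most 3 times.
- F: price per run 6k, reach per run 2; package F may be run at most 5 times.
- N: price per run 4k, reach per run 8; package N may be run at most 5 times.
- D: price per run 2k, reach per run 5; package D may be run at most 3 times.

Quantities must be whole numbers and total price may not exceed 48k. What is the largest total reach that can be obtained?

D has the best ratio (5/2); taking only D gives at most 3×5 = 15 (stopped by the supply cap of 3).
Mixing does better — 3×R, 5×N, and 3×D: price 44 ≤ 48, reach 3·11 + 5·8 + 3·5 = 88.

88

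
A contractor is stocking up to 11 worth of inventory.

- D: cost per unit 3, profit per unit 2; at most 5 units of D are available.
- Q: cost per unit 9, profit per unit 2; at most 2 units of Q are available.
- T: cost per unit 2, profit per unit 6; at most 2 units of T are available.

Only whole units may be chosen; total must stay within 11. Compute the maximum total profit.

16

This is a bounded integer knapsack.
Take 2×D and 2×T: cost 10 ≤ 11, profit 2·2 + 2·6 = 16.
T has the best ratio (6/2) and is taken to its limit of 2; remaining capacity is filled optimally with the others.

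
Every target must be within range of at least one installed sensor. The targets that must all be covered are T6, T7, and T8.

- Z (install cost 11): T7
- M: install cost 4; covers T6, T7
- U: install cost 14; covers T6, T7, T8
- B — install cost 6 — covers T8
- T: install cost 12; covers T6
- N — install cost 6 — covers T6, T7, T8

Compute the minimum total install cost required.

The greedy cost-per-new-target heuristic would pick M and B for 10, but a cheaper cover exists.
N alone covers T6, T7, T8 — every target.
Total install cost: 6.
No cover costs less than 6.

6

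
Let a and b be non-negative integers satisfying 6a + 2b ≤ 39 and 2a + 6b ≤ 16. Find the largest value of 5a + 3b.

The continuous relaxation peaks at (6.31, 0.562) with value 33.25; rounding to a feasible lattice point costs some objective.
(a,b)=(6,0): 6·6+2·0=36≤39, 2·6+6·0=12≤16, objective 30.
(a,b)=(5,1): 6·5+2·1=32≤39, 2·5+6·1=16≤16, objective 28.
The best lattice point is (6,0), giving 30.

30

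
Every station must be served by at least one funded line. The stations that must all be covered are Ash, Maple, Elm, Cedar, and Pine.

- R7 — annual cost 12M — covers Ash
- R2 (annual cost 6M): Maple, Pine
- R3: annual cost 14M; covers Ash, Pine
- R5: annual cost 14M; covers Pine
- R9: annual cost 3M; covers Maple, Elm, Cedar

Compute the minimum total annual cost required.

17

The greedy cost-per-new-station heuristic would pick R9, R2, and R7 for 21, but a cheaper cover exists.
Choose R3 and R9: together they cover Ash, Maple, Elm, Cedar, Pine — every station.
Total annual cost: 14 + 3 = 17.
No cover costs less than 17.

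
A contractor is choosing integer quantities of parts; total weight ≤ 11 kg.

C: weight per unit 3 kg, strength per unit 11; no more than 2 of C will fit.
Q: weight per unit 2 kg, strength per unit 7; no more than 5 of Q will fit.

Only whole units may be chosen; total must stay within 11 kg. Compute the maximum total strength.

39

Take 1×C and 4×Q: weight 11 ≤ 11, strength 1·11 + 4·7 = 39.
No other integer combination yields more.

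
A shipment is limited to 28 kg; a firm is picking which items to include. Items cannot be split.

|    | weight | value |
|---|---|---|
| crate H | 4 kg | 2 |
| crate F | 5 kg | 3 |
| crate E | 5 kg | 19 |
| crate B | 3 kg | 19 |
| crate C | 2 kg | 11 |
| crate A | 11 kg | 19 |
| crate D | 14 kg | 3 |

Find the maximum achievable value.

71

This is an integer program with binary decision variables.
Take crate F, crate E, crate B, crate C, and crate A: weight 5 + 5 + 3 + 2 + 11 = 26 ≤ 28, value 3 + 19 + 19 + 11 + 19 = 71.
No other feasible combination does better.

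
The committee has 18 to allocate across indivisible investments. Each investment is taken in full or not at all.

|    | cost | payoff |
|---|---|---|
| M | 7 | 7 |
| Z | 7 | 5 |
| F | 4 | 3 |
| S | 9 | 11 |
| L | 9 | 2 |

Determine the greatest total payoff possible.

This is an integer program with binary decision variables.
Allowing fractional choices, the relaxed optimum would be about 19.5, but investments are indivisible.
Z + S: cost 7 + 9 = 16 ≤ 18, payoff 5 + 11 = 16.
M + S: cost 7 + 9 = 16 ≤ 18, payoff 7 + 11 = 18.
M + Z + F: cost 7 + 7 + 4 = 18 ≤ 18, payoff 7 + 5 + 3 = 15.
Best is M and S with total payoff 18.

18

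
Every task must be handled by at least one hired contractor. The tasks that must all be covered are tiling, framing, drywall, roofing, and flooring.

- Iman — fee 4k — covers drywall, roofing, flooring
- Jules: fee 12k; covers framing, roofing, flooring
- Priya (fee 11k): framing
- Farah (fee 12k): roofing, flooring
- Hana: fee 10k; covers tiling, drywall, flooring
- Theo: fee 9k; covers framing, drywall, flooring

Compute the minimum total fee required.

22

The greedy cost-per-new-task heuristic would pick Iman, Theo, and Hana for 23, but a cheaper cover exists.
Choose Jules and Hana: together they cover tiling, framing, drywall, roofing, flooring — every task.
Total fee: 12 + 10 = 22.
No cover costs less than 22.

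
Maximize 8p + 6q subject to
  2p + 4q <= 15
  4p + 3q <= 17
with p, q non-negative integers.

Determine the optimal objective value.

The continuous relaxation peaks at (4.25, 0) with value 34.00; rounding to a feasible lattice point costs some objective.
(p,q)=(4,0): 2·4+4·0=8≤15, 4·4+3·0=16≤17, objective 32.
(p,q)=(3,1): 2·3+4·1=10≤15, 4·3+3·1=15≤17, objective 30.
(p,q)=(3,0): 2·3+4·0=6≤15, 4·3+3·0=12≤17, objective 24.
Maximum is 32 at (p,q)=(4,0).

32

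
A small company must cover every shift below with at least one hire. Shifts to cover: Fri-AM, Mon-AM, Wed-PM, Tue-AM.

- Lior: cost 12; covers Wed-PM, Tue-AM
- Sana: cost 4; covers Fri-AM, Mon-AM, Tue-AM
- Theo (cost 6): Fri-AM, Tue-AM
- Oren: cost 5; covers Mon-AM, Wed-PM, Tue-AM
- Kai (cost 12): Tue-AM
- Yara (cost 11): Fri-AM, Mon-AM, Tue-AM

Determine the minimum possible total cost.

This is an integer covering problem.
Choose Sana and Oren: together they cover Fri-AM, Mon-AM, Wed-PM, Tue-AM — every shift.
Total cost: 4 + 5 = 9.
No cover costs less than 9.

9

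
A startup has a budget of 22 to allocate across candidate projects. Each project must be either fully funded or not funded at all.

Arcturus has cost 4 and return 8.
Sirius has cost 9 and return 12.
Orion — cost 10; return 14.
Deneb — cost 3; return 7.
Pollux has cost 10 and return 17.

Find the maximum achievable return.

36

Arcturus + Deneb + Pollux: cost 4 + 3 + 10 = 17 ≤ 22, return 8 + 7 + 17 = 32.
Sirius + Deneb + Pollux: cost 9 + 3 + 10 = 22 ≤ 22, return 12 + 7 + 17 = 36.
Sirius + Orion + Deneb: cost 9 + 10 + 3 = 22 ≤ 22, return 12 + 14 + 7 = 33.
Best is Sirius, Deneb, and Pollux with total return 36.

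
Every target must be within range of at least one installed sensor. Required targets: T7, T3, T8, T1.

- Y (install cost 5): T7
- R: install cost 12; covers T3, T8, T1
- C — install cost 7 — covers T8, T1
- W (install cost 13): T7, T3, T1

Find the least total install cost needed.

17

The greedy cost-per-new-target heuristic would pick C, Y, and R for 24, but a cheaper cover exists.
Choose Y and R: together they cover T7, T3, T8, T1 — every target.
Total install cost: 5 + 12 = 17.
No cover costs less than 17.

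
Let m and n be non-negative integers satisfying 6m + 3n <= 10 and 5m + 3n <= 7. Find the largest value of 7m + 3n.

Relaxing integrality, the LP optimum is 9.80 at (m,n) = (1.4, 0), which is not an integer point.
(m,n)=(1,0): 6·1+3·0=6≤10, 5·1+3·0=5≤7, objective 7.
(m,n)=(0,1): 6·0+3·1=3≤10, 5·0+3·1=3≤7, objective 3.
(m,n)=(0,0): 6·0+3·0=0≤10, 5·0+3·0=0≤7, objective 0.
The best lattice point is (1,0), giving 7.

7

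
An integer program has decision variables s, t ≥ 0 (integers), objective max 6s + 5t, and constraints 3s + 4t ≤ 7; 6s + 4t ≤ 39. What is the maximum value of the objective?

12

Relaxing integrality, the LP optimum is 14.00 at (s,t) = (2.33, 0), which is not an integer point.
(s,t)=(2,0): 3·2+4·0=6≤7, 6·2+4·0=12≤39, objective 12.
(s,t)=(1,1): 3·1+4·1=7≤7, 6·1+4·1=10≤39, objective 11.
(s,t)=(1,0): 3·1+4·0=3≤7, 6·1+4·0=6≤39, objective 6.
The best lattice point is (2,0), giving 12.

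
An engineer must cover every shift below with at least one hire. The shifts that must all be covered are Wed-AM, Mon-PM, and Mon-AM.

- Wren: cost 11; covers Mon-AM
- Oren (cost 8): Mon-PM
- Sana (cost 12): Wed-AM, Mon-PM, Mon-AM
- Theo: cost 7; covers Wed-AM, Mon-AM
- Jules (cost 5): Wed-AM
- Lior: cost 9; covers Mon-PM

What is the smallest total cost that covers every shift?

12

The greedy cost-per-new-shift heuristic would pick Theo and Oren for 15, but a cheaper cover exists.
Sana alone covers Wed-AM, Mon-PM, Mon-AM — every shift.
Total cost: 12.
No cover costs less than 12.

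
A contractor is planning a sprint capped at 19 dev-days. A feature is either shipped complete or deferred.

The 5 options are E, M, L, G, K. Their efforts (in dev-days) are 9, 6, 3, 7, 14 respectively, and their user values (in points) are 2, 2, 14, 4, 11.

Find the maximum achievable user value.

M + L + G: effort 6 + 3 + 7 = 16 ≤ 19, user value 2 + 14 + 4 = 20.
E + L + G: effort 9 + 3 + 7 = 19 ≤ 19, user value 2 + 14 + 4 = 20.
L + K: effort 3 + 14 = 17 ≤ 19, user value 14 + 11 = 25.
Best is L and K with total user value 25.

25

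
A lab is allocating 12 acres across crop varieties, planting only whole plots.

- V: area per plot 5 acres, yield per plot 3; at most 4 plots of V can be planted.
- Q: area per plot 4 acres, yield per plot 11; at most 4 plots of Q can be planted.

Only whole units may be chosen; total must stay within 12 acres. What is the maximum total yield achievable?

33

3×Q: area 12 ≤ 12, yield 3·11 = 33.
2×Q: area 8 ≤ 12, yield 2·11 = 22.
Best is 33.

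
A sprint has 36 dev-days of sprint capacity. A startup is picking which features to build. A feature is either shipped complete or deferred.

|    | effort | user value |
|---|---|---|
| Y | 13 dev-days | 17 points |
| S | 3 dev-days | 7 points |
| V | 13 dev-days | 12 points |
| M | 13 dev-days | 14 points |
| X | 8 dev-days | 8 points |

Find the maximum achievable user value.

Take Y, M, and X: effort 13 + 13 + 8 = 34 ≤ 36, user value 17 + 14 + 8 = 39.
No other feasible combination does better.

39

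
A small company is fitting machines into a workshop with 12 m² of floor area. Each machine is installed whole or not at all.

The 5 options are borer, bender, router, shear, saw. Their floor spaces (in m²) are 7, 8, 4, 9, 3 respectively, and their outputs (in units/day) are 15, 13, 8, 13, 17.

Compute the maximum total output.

32

This is an integer program with binary decision variables.
bender + saw: floor space 8 + 3 = 11 ≤ 12, output 13 + 17 = 30.
borer + saw: floor space 7 + 3 = 10 ≤ 12, output 15 + 17 = 32.
Best is borer and saw with total output 32.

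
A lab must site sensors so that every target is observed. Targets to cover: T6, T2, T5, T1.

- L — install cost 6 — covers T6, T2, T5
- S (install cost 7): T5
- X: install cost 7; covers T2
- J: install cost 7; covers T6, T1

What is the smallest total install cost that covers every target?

13

Choose L and J: together they cover T6, T2, T5, T1 — every target.
Total install cost: 6 + 7 = 13.
No cover costs less than 13.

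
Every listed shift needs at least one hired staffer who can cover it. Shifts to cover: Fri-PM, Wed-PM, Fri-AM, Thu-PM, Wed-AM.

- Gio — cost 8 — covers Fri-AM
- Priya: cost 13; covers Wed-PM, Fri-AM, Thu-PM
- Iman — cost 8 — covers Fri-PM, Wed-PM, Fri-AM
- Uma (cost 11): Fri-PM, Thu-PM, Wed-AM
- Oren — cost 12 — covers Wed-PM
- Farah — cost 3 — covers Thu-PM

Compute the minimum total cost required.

19

Choose Iman and Uma: together they cover Fri-PM, Wed-PM, Fri-AM, Thu-PM, Wed-AM — every shift.
Total cost: 8 + 11 = 19.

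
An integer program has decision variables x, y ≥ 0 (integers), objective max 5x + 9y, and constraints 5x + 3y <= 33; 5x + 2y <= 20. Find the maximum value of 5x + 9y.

(x,y)=(0,10): 5·0+3·10=30≤33, 5·0+2·10=20≤20, objective 90.
(x,y)=(0,9): 5·0+3·9=27≤33, 5·0+2·9=18≤20, objective 81.
No feasible integer point exceeds 90.

90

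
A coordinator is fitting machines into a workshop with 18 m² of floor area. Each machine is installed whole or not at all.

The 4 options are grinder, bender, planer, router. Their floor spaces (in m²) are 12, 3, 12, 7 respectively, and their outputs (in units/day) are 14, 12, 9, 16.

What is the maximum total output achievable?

28

This is an integer program with binary decision variables.
grinder + bender: floor space 12 + 3 = 15 ≤ 18, output 14 + 12 = 26.
bender + router: floor space 3 + 7 = 10 ≤ 18, output 12 + 16 = 28.
bender + planer: floor space 3 + 12 = 15 ≤ 18, output 12 + 9 = 21.
Best is bender and router with total output 28.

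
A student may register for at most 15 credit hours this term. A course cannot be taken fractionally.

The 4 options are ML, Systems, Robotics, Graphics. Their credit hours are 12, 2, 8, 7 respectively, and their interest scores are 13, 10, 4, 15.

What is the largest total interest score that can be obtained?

Systems + Graphics: credit hours 2 + 7 = 9 ≤ 15, interest score 10 + 15 = 25.
ML + Systems: credit hours 12 + 2 = 14 ≤ 15, interest score 13 + 10 = 23.
Robotics + Graphics: credit hours 8 + 7 = 15 ≤ 15, interest score 4 + 15 = 19.
Best is Systems and Graphics with total interest score 25.

25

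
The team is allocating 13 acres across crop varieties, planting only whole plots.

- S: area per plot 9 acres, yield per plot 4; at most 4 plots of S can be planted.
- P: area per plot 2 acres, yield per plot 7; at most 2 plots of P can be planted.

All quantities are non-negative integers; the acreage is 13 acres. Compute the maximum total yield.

1×S and 2×P: area 13 ≤ 13, yield 1·4 + 2·7 = 18.
2×P: area 4 ≤ 13, yield 2·7 = 14.
Best is 18.

18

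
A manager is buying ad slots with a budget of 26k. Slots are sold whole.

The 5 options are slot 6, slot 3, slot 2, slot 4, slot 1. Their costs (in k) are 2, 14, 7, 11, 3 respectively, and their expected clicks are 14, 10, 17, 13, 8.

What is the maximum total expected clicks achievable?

52

Take slot 6, slot 2, slot 4, and slot 1: cost 2 + 7 + 11 + 3 = 23 ≤ 26, expected clicks 14 + 17 + 13 + 8 = 52.
No other feasible combination does better.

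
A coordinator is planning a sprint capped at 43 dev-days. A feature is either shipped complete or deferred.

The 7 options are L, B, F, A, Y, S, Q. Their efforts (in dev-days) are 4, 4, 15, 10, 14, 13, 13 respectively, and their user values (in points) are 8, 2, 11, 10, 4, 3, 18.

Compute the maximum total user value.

Allowing fractional choices, the relaxed optimum would be about 47.5, but features are indivisible.
B + F + A + Q: effort 4 + 15 + 10 + 13 = 42 ≤ 43, user value 2 + 11 + 10 + 18 = 41.
L + A + Y + Q: effort 4 + 10 + 14 + 13 = 41 ≤ 43, user value 8 + 10 + 4 + 18 = 40.
L + F + A + Q: effort 4 + 15 + 10 + 13 = 42 ≤ 43, user value 8 + 11 + 10 + 18 = 47.
Best is L, F, A, and Q with total user value 47.

47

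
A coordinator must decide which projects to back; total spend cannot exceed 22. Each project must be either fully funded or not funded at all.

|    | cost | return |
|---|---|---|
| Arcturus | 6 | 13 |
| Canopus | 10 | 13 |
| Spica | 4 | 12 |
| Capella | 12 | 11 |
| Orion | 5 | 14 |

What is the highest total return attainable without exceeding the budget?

This is an integer program with binary decision variables.
Take Arcturus, Canopus, and Orion: cost 6 + 10 + 5 = 21 ≤ 22, return 13 + 13 + 14 = 40.
No other feasible combination does better.

40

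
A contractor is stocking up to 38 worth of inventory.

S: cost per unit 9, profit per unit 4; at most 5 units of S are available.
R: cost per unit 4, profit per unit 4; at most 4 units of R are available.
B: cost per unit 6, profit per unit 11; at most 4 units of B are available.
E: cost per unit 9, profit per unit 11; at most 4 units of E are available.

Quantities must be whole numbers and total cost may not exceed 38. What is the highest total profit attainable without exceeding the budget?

B has the best ratio (11/6); taking only B gives at most 4×11 = 44 (stopped by the supply cap of 4).
Mixing does better — 1×R, 4×B, and 1×E: cost 37 ≤ 38, profit 1·4 + 4·11 + 1·11 = 59.

59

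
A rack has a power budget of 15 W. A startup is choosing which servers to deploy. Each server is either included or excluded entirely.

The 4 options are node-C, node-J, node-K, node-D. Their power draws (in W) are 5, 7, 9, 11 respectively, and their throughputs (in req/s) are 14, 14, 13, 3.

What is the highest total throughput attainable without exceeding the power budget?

28

Allowing fractional choices, the relaxed optimum would be about 32.3, but servers are indivisible.
node-C + node-K: power draw 5 + 9 = 14 ≤ 15, throughput 14 + 13 = 27.
node-C + node-J: power draw 5 + 7 = 12 ≤ 15, throughput 14 + 14 = 28.
Best is node-C and node-J with total throughput 28.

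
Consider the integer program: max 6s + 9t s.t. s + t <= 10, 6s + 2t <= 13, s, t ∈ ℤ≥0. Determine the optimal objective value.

Relaxing integrality, the LP optimum is 58.50 at (s,t) = (0, 6.5), which is not an integer point.
(s,t)=(0,6): 1·0+1·6=6≤10, 6·0+2·6=12≤13, objective 54.
(s,t)=(0,5): 1·0+1·5=5≤10, 6·0+2·5=10≤13, objective 45.
Maximum is 54 at (s,t)=(0,6).

54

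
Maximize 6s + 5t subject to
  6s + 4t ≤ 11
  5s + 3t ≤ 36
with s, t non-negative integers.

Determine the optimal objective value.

(s,t)=(1,1): 6·1+4·1=10≤11, 5·1+3·1=8≤36, objective 11.
(s,t)=(0,2): 6·0+4·2=8≤11, 5·0+3·2=6≤36, objective 10.
(s,t)=(1,0): 6·1+4·0=6≤11, 5·1+3·0=5≤36, objective 6.
Maximum is 11 at (s,t)=(1,1).

11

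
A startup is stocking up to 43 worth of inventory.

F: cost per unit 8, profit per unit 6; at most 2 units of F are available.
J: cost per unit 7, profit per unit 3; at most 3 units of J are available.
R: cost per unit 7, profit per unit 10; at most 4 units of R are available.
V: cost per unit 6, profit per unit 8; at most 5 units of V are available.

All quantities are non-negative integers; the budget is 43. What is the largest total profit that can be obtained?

56

4×R and 2×V: cost 40 ≤ 43, profit 4·10 + 2·8 = 56.
3×R and 3×V: cost 39 ≤ 43, profit 3·10 + 3·8 = 54.
Best is 56.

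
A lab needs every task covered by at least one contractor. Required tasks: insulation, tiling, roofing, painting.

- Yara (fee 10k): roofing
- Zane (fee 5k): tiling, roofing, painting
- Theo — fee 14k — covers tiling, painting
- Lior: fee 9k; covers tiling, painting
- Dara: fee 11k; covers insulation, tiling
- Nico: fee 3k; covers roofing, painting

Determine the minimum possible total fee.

14

The greedy cost-per-new-task heuristic would pick Nico, Zane, and Dara for 19, but a cheaper cover exists.
Choose Dara and Nico: together they cover insulation, tiling, roofing, painting — every task.
Total fee: 11 + 3 = 14.
No cover costs less than 14.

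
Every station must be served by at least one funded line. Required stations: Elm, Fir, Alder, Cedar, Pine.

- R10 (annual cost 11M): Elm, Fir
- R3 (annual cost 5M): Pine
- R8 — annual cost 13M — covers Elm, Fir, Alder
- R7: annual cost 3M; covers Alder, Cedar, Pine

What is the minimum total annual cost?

14

Choose R10 and R7: together they cover Elm, Fir, Alder, Cedar, Pine — every station.
Total annual cost: 11 + 3 = 14.
No cover costs less than 14.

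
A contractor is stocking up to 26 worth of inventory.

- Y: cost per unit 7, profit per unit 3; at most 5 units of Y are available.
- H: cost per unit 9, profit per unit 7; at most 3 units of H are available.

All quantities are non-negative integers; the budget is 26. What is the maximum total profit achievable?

17

H has the best ratio (7/9); taking only H gives at most 2×7 = 14 (stopped by the cost limit).
Mixing does better — 1×Y and 2×H: cost 25 ≤ 26, profit 1·3 + 2·7 = 17.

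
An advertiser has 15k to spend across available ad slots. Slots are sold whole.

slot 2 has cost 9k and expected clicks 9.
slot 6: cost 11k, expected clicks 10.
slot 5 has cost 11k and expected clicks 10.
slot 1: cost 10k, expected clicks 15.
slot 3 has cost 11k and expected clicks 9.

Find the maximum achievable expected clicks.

slot 5: cost 11 ≤ 15, expected clicks 10.
slot 6: cost 11 ≤ 15, expected clicks 10.
slot 1: cost 10 ≤ 15, expected clicks 15.
Best is slot 1 with total expected clicks 15.

15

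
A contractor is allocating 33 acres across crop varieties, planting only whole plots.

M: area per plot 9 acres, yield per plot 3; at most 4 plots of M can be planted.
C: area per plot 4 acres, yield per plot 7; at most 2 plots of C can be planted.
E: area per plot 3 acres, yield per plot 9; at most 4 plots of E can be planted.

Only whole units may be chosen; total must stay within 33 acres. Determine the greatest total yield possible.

53

This is a bounded integer knapsack.
E has the best ratio (9/3); taking only E gives at most 4×9 = 36 (stopped by the supply cap of 4).
Mixing does better — 1×M, 2×C, and 4×E: area 29 ≤ 33, yield 1·3 + 2·7 + 4·9 = 53.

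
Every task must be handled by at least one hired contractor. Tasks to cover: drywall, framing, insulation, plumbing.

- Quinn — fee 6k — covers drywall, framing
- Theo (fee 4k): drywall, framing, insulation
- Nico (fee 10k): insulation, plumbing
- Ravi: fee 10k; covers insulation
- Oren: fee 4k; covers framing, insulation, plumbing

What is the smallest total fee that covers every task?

8

Choose Theo and Oren: together they cover drywall, framing, insulation, plumbing — every task.
Total fee: 4 + 4 = 8.
No cover costs less than 8.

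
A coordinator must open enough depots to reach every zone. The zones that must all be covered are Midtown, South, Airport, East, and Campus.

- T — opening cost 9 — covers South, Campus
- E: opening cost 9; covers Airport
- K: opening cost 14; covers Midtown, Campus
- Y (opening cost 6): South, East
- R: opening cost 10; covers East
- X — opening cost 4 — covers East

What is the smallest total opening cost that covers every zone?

This is an integer covering problem.
Choose E, K, and Y: together they cover Midtown, South, Airport, East, Campus — every zone.
Total opening cost: 9 + 14 + 6 = 29.
No cover costs less than 29.

29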